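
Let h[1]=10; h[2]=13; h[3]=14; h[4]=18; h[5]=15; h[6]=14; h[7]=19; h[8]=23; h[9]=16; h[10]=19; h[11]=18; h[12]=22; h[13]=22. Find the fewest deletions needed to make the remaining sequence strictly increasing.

Fewest deletions = n − (longest strictly increasing subsequence).
i:      1  2  3  4  5  6  7  8  9 10 11 12 13
h[i]:  10 13 14 18 15 14 19 23 16 19 18 22 22
dp:     1  2  3  4  4  3  5  6  5  6  6  7  7
max dp = 7, so deletions = 13 − 7 = 6.

6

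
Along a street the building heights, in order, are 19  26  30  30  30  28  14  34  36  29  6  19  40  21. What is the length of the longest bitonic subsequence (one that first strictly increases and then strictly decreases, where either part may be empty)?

7

inc[i] = longest strictly increasing subsequence ending at i; dec[i] = longest strictly decreasing subsequence starting at i:
i:      1  2  3  4  5  6  7  8  9 10 11 12 13 14
a[i]:  19 26 30 30 30 28 14 34 36 29  6 19 40 21
inc:    1  2  3  3  3  3  1  4  5  4  1  2  6  3
dec:    3  3  4  4  4  3  2  3  3  2  1  1  2  1
Best peak at i=9 (value 36): inc=5, dec=3, length 5+3−1 = 7.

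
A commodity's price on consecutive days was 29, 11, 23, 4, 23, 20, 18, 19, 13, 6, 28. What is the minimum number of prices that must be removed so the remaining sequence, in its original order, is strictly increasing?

7

Fewest deletions = n − (longest strictly increasing subsequence).
Patience tails:
29 → extends → [29]
11 → replaces 29 → [11]
23 → extends → [11, 23]
4 → replaces 11 → [4, 23]
23 → already a tail → [4, 23]
20 → replaces 23 → [4, 20]
18 → replaces 20 → [4, 18]
19 → extends → [4, 18, 19]
13 → replaces 18 → [4, 13, 19]
6 → replaces 13 → [4, 6, 19]
28 → extends → [4, 6, 19, 28]
Longest strictly increasing subsequence has length 4, so deletions = 11 − 4 = 7.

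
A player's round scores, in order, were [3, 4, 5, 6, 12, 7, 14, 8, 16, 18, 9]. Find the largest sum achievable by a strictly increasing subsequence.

Let S[i] be the best sum of a strictly increasing subsequence ending at i:
i:      1  2  3  4  5  6  7  8  9 10 11
a[i]:   3  4  5  6 12  7 14  8 16 18  9
S:      3  7 12 18 30 25 44 33 60 78 42
Maximum is 78 (e.g. 3 + 4 + 5 + 6 + 12 + 14 + 16 + 18).

78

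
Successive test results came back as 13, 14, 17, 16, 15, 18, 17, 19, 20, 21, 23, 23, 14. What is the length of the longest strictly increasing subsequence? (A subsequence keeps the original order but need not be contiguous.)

Track the smallest tail for each achievable length (strict):
13 → extends → [13]
14 → extends → [13, 14]
17 → extends → [13, 14, 17]
16 → replaces 17 → [13, 14, 16]
15 → replaces 16 → [13, 14, 15]
18 → extends → [13, 14, 15, 18]
17 → replaces 18 → [13, 14, 15, 17]
19 → extends → [13, 14, 15, 17, 19]
20 → extends → [13, 14, 15, 17, 19, 20]
21 → extends → [13, 14, 15, 17, 19, 20, 21]
23 → extends → [13, 14, 15, 17, 19, 20, 21, 23]
23 → already a tail → [13, 14, 15, 17, 19, 20, 21, 23]
14 → already a tail → [13, 14, 15, 17, 19, 20, 21, 23]
Eight tails, so the longest strictly increasing subsequence has length 8 (e.g. 13, 14, 17, 18, 19, 20, 21, 23).

8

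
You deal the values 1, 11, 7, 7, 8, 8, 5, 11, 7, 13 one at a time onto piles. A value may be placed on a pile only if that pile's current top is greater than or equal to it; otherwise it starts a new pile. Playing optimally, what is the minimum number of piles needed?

5

Place each on the leftmost legal pile:
1 → new pile 1 (tops now [1])
11 → new pile 2 (tops now [1, 11])
7 → pile 2 (tops now [1, 7])
7 → pile 2 (tops now [1, 7])
8 → new pile 3 (tops now [1, 7, 8])
8 → pile 3 (tops now [1, 7, 8])
5 → pile 2 (tops now [1, 5, 8])
11 → new pile 4 (tops now [1, 5, 8, 11])
7 → pile 3 (tops now [1, 5, 7, 11])
13 → new pile 5 (tops now [1, 5, 7, 11, 13])
Five piles.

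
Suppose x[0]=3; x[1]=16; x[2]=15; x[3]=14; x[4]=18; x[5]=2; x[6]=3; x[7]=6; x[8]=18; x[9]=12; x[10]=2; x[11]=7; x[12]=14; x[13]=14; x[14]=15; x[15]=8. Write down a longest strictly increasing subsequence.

2, 3, 6, 12, 14, 15

Patience tails give the LIS length; then backtrack through the dp parents:
3 → extends → [3]
16 → extends → [3, 16]
15 → replaces 16 → [3, 15]
14 → replaces 15 → [3, 14]
18 → extends → [3, 14, 18]
2 → replaces 3 → [2, 14, 18]
3 → replaces 14 → [2, 3, 18]
6 → replaces 18 → [2, 3, 6]
18 → extends → [2, 3, 6, 18]
12 → replaces 18 → [2, 3, 6, 12]
2 → already a tail → [2, 3, 6, 12]
7 → replaces 12 → [2, 3, 6, 7]
14 → extends → [2, 3, 6, 7, 14]
14 → already a tail → [2, 3, 6, 7, 14]
15 → extends → [2, 3, 6, 7, 14, 15]
8 → replaces 14 → [2, 3, 6, 7, 8, 15]
Length 6; one witness is 2, 3, 6, 12, 14, 15.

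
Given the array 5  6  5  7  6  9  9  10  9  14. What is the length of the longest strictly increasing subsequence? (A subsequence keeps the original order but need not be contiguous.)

Let dp[i] be the length of the longest such subsequence ending at index i:
i:      1  2  3  4  5  6  7  8  9 10
a[i]:   5  6  5  7  6  9  9 10  9 14
dp:     1  2  1  3  2  4  4  5  4  6
Maximum dp value is 6.

6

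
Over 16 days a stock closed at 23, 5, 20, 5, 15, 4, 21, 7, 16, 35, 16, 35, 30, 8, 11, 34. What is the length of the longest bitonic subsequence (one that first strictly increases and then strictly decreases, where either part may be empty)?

6

inc[i] = longest strictly increasing subsequence ending at i; dec[i] = longest strictly decreasing subsequence starting at i:
i:      1  2  3  4  5  6  7  8  9 10 11 12 13 14 15 16
a[i]:  23  5 20  5 15  4 21  7 16 35 16 35 30  8 11 34
inc:    1  1  2  1  2  1  3  2  3  4  3  4  4  3  4  5
dec:    4  2  3  2  2  1  3  1  2  3  2  3  2  1  1  1
Best peak at i=10 (value 35): inc=4, dec=3, length 4+3−1 = 6.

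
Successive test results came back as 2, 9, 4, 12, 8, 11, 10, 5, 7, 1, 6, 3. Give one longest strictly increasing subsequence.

Patience tails give the LIS length; then backtrack through the dp parents:
2 → extends → [2]
9 → extends → [2, 9]
4 → replaces 9 → [2, 4]
12 → extends → [2, 4, 12]
8 → replaces 12 → [2, 4, 8]
11 → extends → [2, 4, 8, 11]
10 → replaces 11 → [2, 4, 8, 10]
5 → replaces 8 → [2, 4, 5, 10]
7 → replaces 10 → [2, 4, 5, 7]
1 → replaces 2 → [1, 4, 5, 7]
6 → replaces 7 → [1, 4, 5, 6]
3 → replaces 4 → [1, 3, 5, 6]
Length 4; one witness is 2, 4, 8, 11.

2, 4, 8, 11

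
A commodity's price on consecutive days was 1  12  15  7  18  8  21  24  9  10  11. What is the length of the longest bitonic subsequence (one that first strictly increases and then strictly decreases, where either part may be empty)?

inc[i] = longest strictly increasing subsequence ending at i; dec[i] = longest strictly decreasing subsequence starting at i:
i:      1  2  3  4  5  6  7  8  9 10 11
a[i]:   1 12 15  7 18  8 21 24  9 10 11
inc:    1  2  3  2  4  3  5  6  4  5  6
dec:    1  2  2  1  2  1  2  2  1  1  1
Best peak at i=8 (value 24): inc=6, dec=2, length 6+2−1 = 7.

7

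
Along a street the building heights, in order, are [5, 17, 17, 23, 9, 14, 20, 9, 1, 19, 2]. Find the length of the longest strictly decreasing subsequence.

Negate each value so 'decreasing' becomes 'increasing', then run patience tails on the negated sequence:
-5 → extends → [-5]
-17 → replaces -5 → [-17]
-17 → already a tail → [-17]
-23 → replaces -17 → [-23]
-9 → extends → [-23, -9]
-14 → replaces -9 → [-23, -14]
-20 → replaces -14 → [-23, -20]
-9 → extends → [-23, -20, -9]
-1 → extends → [-23, -20, -9, -1]
-19 → replaces -9 → [-23, -20, -19, -1]
-2 → replaces -1 → [-23, -20, -19, -2]
Four tails, so the longest strictly decreasing subsequence of the original has length 4.

4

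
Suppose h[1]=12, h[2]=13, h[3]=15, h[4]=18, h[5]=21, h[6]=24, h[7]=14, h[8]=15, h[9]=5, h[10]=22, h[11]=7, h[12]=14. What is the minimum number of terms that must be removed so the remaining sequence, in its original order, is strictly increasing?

6

Fewest deletions = n − (longest strictly increasing subsequence).
i:      1  2  3  4  5  6  7  8  9 10 11 12
h[i]:  12 13 15 18 21 24 14 15  5 22  7 14
dp:     1  2  3  4  5  6  3  4  1  6  2  3
max dp = 6, so deletions = 12 − 6 = 6.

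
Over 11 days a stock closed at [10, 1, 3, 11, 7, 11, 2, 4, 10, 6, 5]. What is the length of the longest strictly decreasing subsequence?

4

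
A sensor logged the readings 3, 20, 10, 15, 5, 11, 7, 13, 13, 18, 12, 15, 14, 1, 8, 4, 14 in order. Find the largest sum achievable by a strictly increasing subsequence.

55

Let S[i] be the best sum of a strictly increasing subsequence ending at i:
i:      1  2  3  4  5  6  7  8  9 10 11 12 13 14 15 16 17
a[i]:   3 20 10 15  5 11  7 13 13 18 12 15 14  1  8  4 14
S:      3 23 13 28  8 24 15 37 37 55 36 52 51  1 23  7 51
Maximum is 55 (e.g. 3 + 10 + 11 + 13 + 18).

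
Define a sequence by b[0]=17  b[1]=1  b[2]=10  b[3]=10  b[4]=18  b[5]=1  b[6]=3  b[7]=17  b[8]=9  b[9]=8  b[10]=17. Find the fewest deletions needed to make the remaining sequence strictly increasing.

7

Fewest deletions = n − (longest strictly increasing subsequence).
i:      0  1  2  3  4  5  6  7  8  9 10
b[i]:  17  1 10 10 18  1  3 17  9  8 17
dp:     1  1  2  2  3  1  2  3  3  3  4
max dp = 4, so deletions = 11 − 4 = 7.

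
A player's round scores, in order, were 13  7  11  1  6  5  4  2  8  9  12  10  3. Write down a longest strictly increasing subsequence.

Patience tails give the LIS length; then backtrack through the dp parents:
13 → extends → [13]
7 → replaces 13 → [7]
11 → extends → [7, 11]
1 → replaces 7 → [1, 11]
6 → replaces 11 → [1, 6]
5 → replaces 6 → [1, 5]
4 → replaces 5 → [1, 4]
2 → replaces 4 → [1, 2]
8 → extends → [1, 2, 8]
9 → extends → [1, 2, 8, 9]
12 → extends → [1, 2, 8, 9, 12]
10 → replaces 12 → [1, 2, 8, 9, 10]
3 → replaces 8 → [1, 2, 3, 9, 10]
Length 5; one witness is 1, 6, 8, 9, 12.

1, 6, 8, 9, 12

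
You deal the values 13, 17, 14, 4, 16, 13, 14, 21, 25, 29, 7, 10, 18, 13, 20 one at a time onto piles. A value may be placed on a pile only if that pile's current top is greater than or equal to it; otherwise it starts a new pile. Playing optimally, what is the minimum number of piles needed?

6

Place each on the leftmost legal pile:
13 → new pile 1 (tops now [13])
17 → new pile 2 (tops now [13, 17])
14 → pile 2 (tops now [13, 14])
4 → pile 1 (tops now [4, 14])
16 → new pile 3 (tops now [4, 14, 16])
13 → pile 2 (tops now [4, 13, 16])
14 → pile 3 (tops now [4, 13, 14])
21 → new pile 4 (tops now [4, 13, 14, 21])
25 → new pile 5 (tops now [4, 13, 14, 21, 25])
29 → new pile 6 (tops now [4, 13, 14, 21, 25, 29])
7 → pile 2 (tops now [4, 7, 14, 21, 25, 29])
10 → pile 3 (tops now [4, 7, 10, 21, 25, 29])
18 → pile 4 (tops now [4, 7, 10, 18, 25, 29])
13 → pile 4 (tops now [4, 7, 10, 13, 25, 29])
20 → pile 5 (tops now [4, 7, 10, 13, 20, 29])
Six piles.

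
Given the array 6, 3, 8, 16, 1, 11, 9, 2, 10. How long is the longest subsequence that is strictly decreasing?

Negate each value so 'decreasing' becomes 'increasing', then run patience tails on the negated sequence:
-6 → extends → [-6]
-3 → extends → [-6, -3]
-8 → replaces -6 → [-8, -3]
-16 → replaces -8 → [-16, -3]
-1 → extends → [-16, -3, -1]
-11 → replaces -3 → [-16, -11, -1]
-9 → replaces -1 → [-16, -11, -9]
-2 → extends → [-16, -11, -9, -2]
-10 → replaces -9 → [-16, -11, -10, -2]
Four tails, so the longest strictly decreasing subsequence of the original has length 4.

4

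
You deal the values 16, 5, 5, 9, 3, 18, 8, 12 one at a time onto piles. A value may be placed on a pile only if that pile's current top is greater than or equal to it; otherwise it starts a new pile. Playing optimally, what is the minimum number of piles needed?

Place each on the leftmost legal pile:
16 → new pile 1 (tops now [16])
5 → pile 1 (tops now [5])
5 → pile 1 (tops now [5])
9 → new pile 2 (tops now [5, 9])
3 → pile 1 (tops now [3, 9])
18 → new pile 3 (tops now [3, 9, 18])
8 → pile 2 (tops now [3, 8, 18])
12 → pile 3 (tops now [3, 8, 12])
Three piles.

3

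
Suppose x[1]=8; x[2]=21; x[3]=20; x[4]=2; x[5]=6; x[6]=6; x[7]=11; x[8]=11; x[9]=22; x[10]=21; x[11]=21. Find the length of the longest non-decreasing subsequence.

Track the smallest tail for each achievable length (allowing ties):
8 → extends → [8]
21 → extends → [8, 21]
20 → replaces 21 → [8, 20]
2 → replaces 8 → [2, 20]
6 → replaces 20 → [2, 6]
6 → extends → [2, 6, 6]
11 → extends → [2, 6, 6, 11]
11 → extends → [2, 6, 6, 11, 11]
22 → extends → [2, 6, 6, 11, 11, 22]
21 → replaces 22 → [2, 6, 6, 11, 11, 21]
21 → extends → [2, 6, 6, 11, 11, 21, 21]
Seven tails, so the longest non-decreasing subsequence has length 7 (e.g. 2, 6, 6, 11, 11, 21, 21).

7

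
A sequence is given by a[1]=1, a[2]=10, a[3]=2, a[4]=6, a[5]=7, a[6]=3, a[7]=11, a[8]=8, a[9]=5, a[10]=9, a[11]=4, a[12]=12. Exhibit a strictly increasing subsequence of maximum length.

Patience tails give the LIS length; then backtrack through the dp parents:
1 → extends → [1]
10 → extends → [1, 10]
2 → replaces 10 → [1, 2]
6 → extends → [1, 2, 6]
7 → extends → [1, 2, 6, 7]
3 → replaces 6 → [1, 2, 3, 7]
11 → extends → [1, 2, 3, 7, 11]
8 → replaces 11 → [1, 2, 3, 7, 8]
5 → replaces 7 → [1, 2, 3, 5, 8]
9 → extends → [1, 2, 3, 5, 8, 9]
4 → replaces 5 → [1, 2, 3, 4, 8, 9]
12 → extends → [1, 2, 3, 4, 8, 9, 12]
Length 7; one witness is 1, 2, 6, 7, 8, 9, 12.

1, 2, 6, 7, 8, 9, 12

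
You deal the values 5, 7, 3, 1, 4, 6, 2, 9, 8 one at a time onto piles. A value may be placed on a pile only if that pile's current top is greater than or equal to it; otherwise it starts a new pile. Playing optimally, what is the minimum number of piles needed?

Place each on the leftmost legal pile:
5 → new pile 1 (tops now [5])
7 → new pile 2 (tops now [5, 7])
3 → pile 1 (tops now [3, 7])
1 → pile 1 (tops now [1, 7])
4 → pile 2 (tops now [1, 4])
6 → new pile 3 (tops now [1, 4, 6])
2 → pile 2 (tops now [1, 2, 6])
9 → new pile 4 (tops now [1, 2, 6, 9])
8 → pile 4 (tops now [1, 2, 6, 8])
Four piles.

4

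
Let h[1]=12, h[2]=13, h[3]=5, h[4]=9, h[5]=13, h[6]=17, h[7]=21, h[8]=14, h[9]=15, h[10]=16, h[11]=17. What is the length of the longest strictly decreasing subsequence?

2

Let dp[i] be the longest strictly decreasing subsequence ending at i:
i:      1  2  3  4  5  6  7  8  9 10 11
h[i]:  12 13  5  9 13 17 21 14 15 16 17
dp:     1  1  2  2  1  1  1  2  2  2  2
Maximum is 2.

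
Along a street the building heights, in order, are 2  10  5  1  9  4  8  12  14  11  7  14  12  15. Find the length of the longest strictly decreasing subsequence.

4

Let dp[i] be the longest strictly decreasing subsequence ending at i:
i:      1  2  3  4  5  6  7  8  9 10 11 12 13 14
a[i]:   2 10  5  1  9  4  8 12 14 11  7 14 12 15
dp:     1  1  2  3  2  3  3  1  1  2  4  1  2  1
Maximum is 4.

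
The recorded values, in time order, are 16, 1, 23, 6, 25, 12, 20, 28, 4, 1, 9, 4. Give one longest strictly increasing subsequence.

1, 6, 12, 20, 28

Patience tails give the LIS length; then backtrack through the dp parents:
16 → extends → [16]
1 → replaces 16 → [1]
23 → extends → [1, 23]
6 → replaces 23 → [1, 6]
25 → extends → [1, 6, 25]
12 → replaces 25 → [1, 6, 12]
20 → extends → [1, 6, 12, 20]
28 → extends → [1, 6, 12, 20, 28]
4 → replaces 6 → [1, 4, 12, 20, 28]
1 → already a tail → [1, 4, 12, 20, 28]
9 → replaces 12 → [1, 4, 9, 20, 28]
4 → already a tail → [1, 4, 9, 20, 28]
Length 5; one witness is 1, 6, 12, 20, 28.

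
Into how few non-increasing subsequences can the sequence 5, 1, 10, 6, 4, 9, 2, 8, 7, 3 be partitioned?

The minimum number of non-increasing subsequences covering a sequence equals the length of its longest strictly increasing subsequence.
LIS length is 3 (e.g. 5, 6, 9), so 3 piles are needed.

3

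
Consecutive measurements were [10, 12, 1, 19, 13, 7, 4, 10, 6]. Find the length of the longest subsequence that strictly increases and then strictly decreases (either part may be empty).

inc[i] = longest strictly increasing subsequence ending at i; dec[i] = longest strictly decreasing subsequence starting at i:
i:      1  2  3  4  5  6  7  8  9
a[i]:  10 12  1 19 13  7  4 10  6
inc:    1  2  1  3  3  2  2  3  3
dec:    3  3  1  4  3  2  1  2  1
Best peak at i=4 (value 19): inc=3, dec=4, length 3+4−1 = 6.

6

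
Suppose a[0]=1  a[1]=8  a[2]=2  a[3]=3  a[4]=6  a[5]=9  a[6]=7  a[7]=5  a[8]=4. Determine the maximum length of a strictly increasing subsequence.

Let dp[i] be the length of the longest such subsequence ending at index i:
i:     0 1 2 3 4 5 6 7 8
a[i]:  1 8 2 3 6 9 7 5 4
dp:    1 2 2 3 4 5 5 4 4
Maximum dp value is 5.

5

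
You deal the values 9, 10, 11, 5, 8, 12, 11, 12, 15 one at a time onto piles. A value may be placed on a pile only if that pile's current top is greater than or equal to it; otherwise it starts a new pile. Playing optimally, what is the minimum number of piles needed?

5

Place each on the leftmost legal pile:
9 → new pile 1 (tops now [9])
10 → new pile 2 (tops now [9, 10])
11 → new pile 3 (tops now [9, 10, 11])
5 → pile 1 (tops now [5, 10, 11])
8 → pile 2 (tops now [5, 8, 11])
12 → new pile 4 (tops now [5, 8, 11, 12])
11 → pile 3 (tops now [5, 8, 11, 12])
12 → pile 4 (tops now [5, 8, 11, 12])
15 → new pile 5 (tops now [5, 8, 11, 12, 15])
Five piles.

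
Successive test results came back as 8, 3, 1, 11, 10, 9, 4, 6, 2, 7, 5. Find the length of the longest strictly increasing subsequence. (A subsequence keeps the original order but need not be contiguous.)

4

Track the smallest tail for each achievable length (strict):
8 → extends → [8]
3 → replaces 8 → [3]
1 → replaces 3 → [1]
11 → extends → [1, 11]
10 → replaces 11 → [1, 10]
9 → replaces 10 → [1, 9]
4 → replaces 9 → [1, 4]
6 → extends → [1, 4, 6]
2 → replaces 4 → [1, 2, 6]
7 → extends → [1, 2, 6, 7]
5 → replaces 6 → [1, 2, 5, 7]
Four tails, so the longest strictly increasing subsequence has length 4 (e.g. 3, 4, 6, 7).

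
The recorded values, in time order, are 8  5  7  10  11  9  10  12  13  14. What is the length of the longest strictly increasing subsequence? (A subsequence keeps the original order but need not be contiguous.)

7

Let dp[i] be the length of the longest such subsequence ending at index i:
i:      1  2  3  4  5  6  7  8  9 10
a[i]:   8  5  7 10 11  9 10 12 13 14
dp:     1  1  2  3  4  3  4  5  6  7
Maximum dp value is 7.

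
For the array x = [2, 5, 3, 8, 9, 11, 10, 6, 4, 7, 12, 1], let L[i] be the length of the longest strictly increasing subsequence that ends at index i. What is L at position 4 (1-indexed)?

dp[i] = 1 + max{dp[j] : j<i, x[j]<x[i]} (or 1 if no such j):
i:      1  2  3  4  5  6  7  8  9 10 11 12
x[i]:   2  5  3  8  9 11 10  6  4  7 12  1
dp:     1  2  2  3  4  5  5  3  3  4  6  1
At index 4 the value is 3.

3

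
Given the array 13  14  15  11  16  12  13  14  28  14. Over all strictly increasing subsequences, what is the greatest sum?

Let S[i] be the best sum of a strictly increasing subsequence ending at i:
i:      1  2  3  4  5  6  7  8  9 10
a[i]:  13 14 15 11 16 12 13 14 28 14
S:     13 27 42 11 58 23 36 50 86 50
Maximum is 86 (e.g. 13 + 14 + 15 + 16 + 28).

86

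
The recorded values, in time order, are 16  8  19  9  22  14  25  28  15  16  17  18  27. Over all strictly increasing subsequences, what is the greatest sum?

124

Let S[i] be the best sum of a strictly increasing subsequence ending at i:
i:       1   2   3   4   5   6   7   8   9  10  11  12  13
a[i]:   16   8  19   9  22  14  25  28  15  16  17  18  27
S:      16   8  35  17  57  31  82 110  46  62  79  97 124
Maximum is 124 (e.g. 8 + 9 + 14 + 15 + 16 + 17 + 18 + 27).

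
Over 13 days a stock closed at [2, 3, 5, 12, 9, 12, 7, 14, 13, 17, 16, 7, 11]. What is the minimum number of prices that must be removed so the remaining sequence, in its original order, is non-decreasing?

6

Fewest deletions = n − (longest non-decreasing subsequence).
Patience tails:
2 → extends → [2]
3 → extends → [2, 3]
5 → extends → [2, 3, 5]
12 → extends → [2, 3, 5, 12]
9 → replaces 12 → [2, 3, 5, 9]
12 → extends → [2, 3, 5, 9, 12]
7 → replaces 9 → [2, 3, 5, 7, 12]
14 → extends → [2, 3, 5, 7, 12, 14]
13 → replaces 14 → [2, 3, 5, 7, 12, 13]
17 → extends → [2, 3, 5, 7, 12, 13, 17]
16 → replaces 17 → [2, 3, 5, 7, 12, 13, 16]
7 → replaces 12 → [2, 3, 5, 7, 7, 13, 16]
11 → replaces 13 → [2, 3, 5, 7, 7, 11, 16]
Longest non-decreasing subsequence has length 7, so deletions = 13 − 7 = 6.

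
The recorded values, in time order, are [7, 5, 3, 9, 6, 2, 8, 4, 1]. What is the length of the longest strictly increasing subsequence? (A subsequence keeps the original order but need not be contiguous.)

3

Track the smallest tail for each achievable length (strict):
7 → extends → [7]
5 → replaces 7 → [5]
3 → replaces 5 → [3]
9 → extends → [3, 9]
6 → replaces 9 → [3, 6]
2 → replaces 3 → [2, 6]
8 → extends → [2, 6, 8]
4 → replaces 6 → [2, 4, 8]
1 → replaces 2 → [1, 4, 8]
Three tails, so the longest strictly increasing subsequence has length 3 (e.g. 5, 6, 8).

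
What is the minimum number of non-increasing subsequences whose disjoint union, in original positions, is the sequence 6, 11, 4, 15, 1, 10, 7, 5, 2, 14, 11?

3

Place each on the leftmost legal pile:
6 → new pile 1 (tops now [6])
11 → new pile 2 (tops now [6, 11])
4 → pile 1 (tops now [4, 11])
15 → new pile 3 (tops now [4, 11, 15])
1 → pile 1 (tops now [1, 11, 15])
10 → pile 2 (tops now [1, 10, 15])
7 → pile 2 (tops now [1, 7, 15])
5 → pile 2 (tops now [1, 5, 15])
2 → pile 2 (tops now [1, 2, 15])
14 → pile 3 (tops now [1, 2, 14])
11 → pile 3 (tops now [1, 2, 11])
Three piles.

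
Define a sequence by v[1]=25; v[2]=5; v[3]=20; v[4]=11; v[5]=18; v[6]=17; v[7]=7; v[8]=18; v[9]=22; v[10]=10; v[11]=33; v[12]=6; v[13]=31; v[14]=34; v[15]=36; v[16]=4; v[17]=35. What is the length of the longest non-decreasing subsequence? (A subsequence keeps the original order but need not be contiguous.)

Track the smallest tail for each achievable length (allowing ties):
25 → extends → [25]
5 → replaces 25 → [5]
20 → extends → [5, 20]
11 → replaces 20 → [5, 11]
18 → extends → [5, 11, 18]
17 → replaces 18 → [5, 11, 17]
7 → replaces 11 → [5, 7, 17]
18 → extends → [5, 7, 17, 18]
22 → extends → [5, 7, 17, 18, 22]
10 → replaces 17 → [5, 7, 10, 18, 22]
33 → extends → [5, 7, 10, 18, 22, 33]
6 → replaces 7 → [5, 6, 10, 18, 22, 33]
31 → replaces 33 → [5, 6, 10, 18, 22, 31]
34 → extends → [5, 6, 10, 18, 22, 31, 34]
36 → extends → [5, 6, 10, 18, 22, 31, 34, 36]
4 → replaces 5 → [4, 6, 10, 18, 22, 31, 34, 36]
35 → replaces 36 → [4, 6, 10, 18, 22, 31, 34, 35]
Eight tails, so the longest non-decreasing subsequence has length 8 (e.g. 5, 11, 18, 18, 22, 33, 34, 36).

8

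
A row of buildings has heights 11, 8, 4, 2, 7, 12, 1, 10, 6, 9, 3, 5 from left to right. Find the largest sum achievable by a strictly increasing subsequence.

Let S[i] be the best sum of a strictly increasing subsequence ending at i:
i:      1  2  3  4  5  6  7  8  9 10 11 12
a[i]:  11  8  4  2  7 12  1 10  6  9  3  5
S:     11  8  4  2 11 23  1 21 10 20  5 10
Maximum is 23 (e.g. 4 + 7 + 12).

23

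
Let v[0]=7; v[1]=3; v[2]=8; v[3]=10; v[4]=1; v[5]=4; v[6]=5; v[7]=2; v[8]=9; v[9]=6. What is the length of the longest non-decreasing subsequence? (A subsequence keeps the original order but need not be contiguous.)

Track the smallest tail for each achievable length (allowing ties):
7 → extends → [7]
3 → replaces 7 → [3]
8 → extends → [3, 8]
10 → extends → [3, 8, 10]
1 → replaces 3 → [1, 8, 10]
4 → replaces 8 → [1, 4, 10]
5 → replaces 10 → [1, 4, 5]
2 → replaces 4 → [1, 2, 5]
9 → extends → [1, 2, 5, 9]
6 → replaces 9 → [1, 2, 5, 6]
Four tails, so the longest non-decreasing subsequence has length 4 (e.g. 3, 4, 5, 9).

4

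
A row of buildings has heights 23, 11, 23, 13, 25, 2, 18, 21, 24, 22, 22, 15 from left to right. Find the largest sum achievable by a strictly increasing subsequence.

Let S[i] be the best sum of a strictly increasing subsequence ending at i:
i:      1  2  3  4  5  6  7  8  9 10 11 12
a[i]:  23 11 23 13 25  2 18 21 24 22 22 15
S:     23 11 34 24 59  2 42 63 87 85 85 39
Maximum is 87 (e.g. 11 + 13 + 18 + 21 + 24).

87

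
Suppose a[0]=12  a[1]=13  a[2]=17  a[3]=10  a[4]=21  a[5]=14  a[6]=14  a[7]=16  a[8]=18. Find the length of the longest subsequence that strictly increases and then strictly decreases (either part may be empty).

5

inc[i] = longest strictly increasing subsequence ending at i; dec[i] = longest strictly decreasing subsequence starting at i:
i:      0  1  2  3  4  5  6  7  8
a[i]:  12 13 17 10 21 14 14 16 18
inc:    1  2  3  1  4  3  3  4  5
dec:    2  2  2  1  2  1  1  1  1
Best peak at i=4 (value 21): inc=4, dec=2, length 4+2−1 = 5.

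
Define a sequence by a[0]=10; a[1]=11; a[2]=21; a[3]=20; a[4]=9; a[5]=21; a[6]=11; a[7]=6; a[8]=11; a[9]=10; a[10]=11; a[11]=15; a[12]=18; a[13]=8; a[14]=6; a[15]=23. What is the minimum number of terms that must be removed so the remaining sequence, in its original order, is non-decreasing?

Fewest deletions = n − (longest non-decreasing subsequence).
Patience tails:
10 → extends → [10]
11 → extends → [10, 11]
21 → extends → [10, 11, 21]
20 → replaces 21 → [10, 11, 20]
9 → replaces 10 → [9, 11, 20]
21 → extends → [9, 11, 20, 21]
11 → replaces 20 → [9, 11, 11, 21]
6 → replaces 9 → [6, 11, 11, 21]
11 → replaces 21 → [6, 11, 11, 11]
10 → replaces 11 → [6, 10, 11, 11]
11 → extends → [6, 10, 11, 11, 11]
15 → extends → [6, 10, 11, 11, 11, 15]
18 → extends → [6, 10, 11, 11, 11, 15, 18]
8 → replaces 10 → [6, 8, 11, 11, 11, 15, 18]
6 → replaces 8 → [6, 6, 11, 11, 11, 15, 18]
23 → extends → [6, 6, 11, 11, 11, 15, 18, 23]
Longest non-decreasing subsequence has length 8, so deletions = 16 − 8 = 8.

8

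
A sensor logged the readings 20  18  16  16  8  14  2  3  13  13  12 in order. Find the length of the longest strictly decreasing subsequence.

6

Negate each value so 'decreasing' becomes 'increasing', then run patience tails on the negated sequence:
-20 → extends → [-20]
-18 → extends → [-20, -18]
-16 → extends → [-20, -18, -16]
-16 → already a tail → [-20, -18, -16]
-8 → extends → [-20, -18, -16, -8]
-14 → replaces -8 → [-20, -18, -16, -14]
-2 → extends → [-20, -18, -16, -14, -2]
-3 → replaces -2 → [-20, -18, -16, -14, -3]
-13 → replaces -3 → [-20, -18, -16, -14, -13]
-13 → already a tail → [-20, -18, -16, -14, -13]
-12 → extends → [-20, -18, -16, -14, -13, -12]
Six tails, so the longest strictly decreasing subsequence of the original has length 6.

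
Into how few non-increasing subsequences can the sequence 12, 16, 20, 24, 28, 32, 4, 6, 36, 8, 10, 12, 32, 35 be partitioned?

7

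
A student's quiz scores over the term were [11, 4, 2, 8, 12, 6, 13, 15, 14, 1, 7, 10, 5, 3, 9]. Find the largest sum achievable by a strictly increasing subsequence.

52

Let S[i] be the best sum of a strictly increasing subsequence ending at i:
i:      1  2  3  4  5  6  7  8  9 10 11 12 13 14 15
a[i]:  11  4  2  8 12  6 13 15 14  1  7 10  5  3  9
S:     11  4  2 12 24 10 37 52 51  1 17 27  9  5 26
Maximum is 52 (e.g. 4 + 8 + 12 + 13 + 15).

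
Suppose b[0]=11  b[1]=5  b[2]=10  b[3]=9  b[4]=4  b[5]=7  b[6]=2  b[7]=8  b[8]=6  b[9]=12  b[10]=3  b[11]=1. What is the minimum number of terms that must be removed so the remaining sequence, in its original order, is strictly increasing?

Fewest deletions = n − (longest strictly increasing subsequence).
i:      0  1  2  3  4  5  6  7  8  9 10 11
b[i]:  11  5 10  9  4  7  2  8  6 12  3  1
dp:     1  1  2  2  1  2  1  3  2  4  2  1
max dp = 4, so deletions = 12 − 4 = 8.

8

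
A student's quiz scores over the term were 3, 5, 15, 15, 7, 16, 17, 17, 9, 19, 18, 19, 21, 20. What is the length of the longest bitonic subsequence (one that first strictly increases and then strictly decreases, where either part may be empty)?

9

inc[i] = longest strictly increasing subsequence ending at i; dec[i] = longest strictly decreasing subsequence starting at i:
i:      1  2  3  4  5  6  7  8  9 10 11 12 13 14
a[i]:   3  5 15 15  7 16 17 17  9 19 18 19 21 20
inc:    1  2  3  3  3  4  5  5  4  6  6  7  8  8
dec:    1  1  2  2  1  2  2  2  1  2  1  1  2  1
Best peak at i=13 (value 21): inc=8, dec=2, length 8+2−1 = 9.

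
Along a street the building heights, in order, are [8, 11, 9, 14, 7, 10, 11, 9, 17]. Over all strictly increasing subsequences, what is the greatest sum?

55

Let S[i] be the best sum of a strictly increasing subsequence ending at i:
i:      1  2  3  4  5  6  7  8  9
a[i]:   8 11  9 14  7 10 11  9 17
S:      8 19 17 33  7 27 38 17 55
Maximum is 55 (e.g. 8 + 9 + 10 + 11 + 17).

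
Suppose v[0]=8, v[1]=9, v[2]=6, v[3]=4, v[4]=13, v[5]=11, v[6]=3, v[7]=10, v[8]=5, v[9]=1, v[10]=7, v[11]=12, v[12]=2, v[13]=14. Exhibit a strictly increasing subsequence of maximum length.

Patience tails give the LIS length; then backtrack through the dp parents:
8 → extends → [8]
9 → extends → [8, 9]
6 → replaces 8 → [6, 9]
4 → replaces 6 → [4, 9]
13 → extends → [4, 9, 13]
11 → replaces 13 → [4, 9, 11]
3 → replaces 4 → [3, 9, 11]
10 → replaces 11 → [3, 9, 10]
5 → replaces 9 → [3, 5, 10]
1 → replaces 3 → [1, 5, 10]
7 → replaces 10 → [1, 5, 7]
12 → extends → [1, 5, 7, 12]
2 → replaces 5 → [1, 2, 7, 12]
14 → extends → [1, 2, 7, 12, 14]
Length 5; one witness is 8, 9, 11, 12, 14.

8, 9, 11, 12, 14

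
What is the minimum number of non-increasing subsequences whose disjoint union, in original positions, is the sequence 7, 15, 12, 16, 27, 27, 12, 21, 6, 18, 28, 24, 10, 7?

5

Place each on the leftmost legal pile:
7 → new pile 1 (tops now [7])
15 → new pile 2 (tops now [7, 15])
12 → pile 2 (tops now [7, 12])
16 → new pile 3 (tops now [7, 12, 16])
27 → new pile 4 (tops now [7, 12, 16, 27])
27 → pile 4 (tops now [7, 12, 16, 27])
12 → pile 2 (tops now [7, 12, 16, 27])
21 → pile 4 (tops now [7, 12, 16, 21])
6 → pile 1 (tops now [6, 12, 16, 21])
18 → pile 4 (tops now [6, 12, 16, 18])
28 → new pile 5 (tops now [6, 12, 16, 18, 28])
24 → pile 5 (tops now [6, 12, 16, 18, 24])
10 → pile 2 (tops now [6, 10, 16, 18, 24])
7 → pile 2 (tops now [6, 7, 16, 18, 24])
Five piles.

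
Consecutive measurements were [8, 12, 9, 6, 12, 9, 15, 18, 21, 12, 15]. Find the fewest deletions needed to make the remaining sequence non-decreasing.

Fewest deletions = n − (longest non-decreasing subsequence).
i:      1  2  3  4  5  6  7  8  9 10 11
a[i]:   8 12  9  6 12  9 15 18 21 12 15
dp:     1  2  2  1  3  3  4  5  6  4  5
max dp = 6, so deletions = 11 − 6 = 5.

5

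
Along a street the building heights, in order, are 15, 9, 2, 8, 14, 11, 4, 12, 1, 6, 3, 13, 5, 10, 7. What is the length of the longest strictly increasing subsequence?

Let dp[i] be the length of the longest such subsequence ending at index i:
i:      1  2  3  4  5  6  7  8  9 10 11 12 13 14 15
a[i]:  15  9  2  8 14 11  4 12  1  6  3 13  5 10  7
dp:     1  1  1  2  3  3  2  4  1  3  2  5  3  4  4
Maximum dp value is 5.

5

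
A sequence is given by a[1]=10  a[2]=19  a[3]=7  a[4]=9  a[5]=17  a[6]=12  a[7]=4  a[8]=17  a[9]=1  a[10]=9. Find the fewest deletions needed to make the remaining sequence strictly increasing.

Fewest deletions = n − (longest strictly increasing subsequence).
i:      1  2  3  4  5  6  7  8  9 10
a[i]:  10 19  7  9 17 12  4 17  1  9
dp:     1  2  1  2  3  3  1  4  1  2
max dp = 4, so deletions = 10 − 4 = 6.

6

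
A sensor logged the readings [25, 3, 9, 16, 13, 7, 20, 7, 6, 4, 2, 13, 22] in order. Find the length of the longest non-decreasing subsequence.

5

Let dp[i] be the length of the longest such subsequence ending at index i:
i:      1  2  3  4  5  6  7  8  9 10 11 12 13
a[i]:  25  3  9 16 13  7 20  7  6  4  2 13 22
dp:     1  1  2  3  3  2  4  3  2  2  1  4  5
Maximum dp value is 5.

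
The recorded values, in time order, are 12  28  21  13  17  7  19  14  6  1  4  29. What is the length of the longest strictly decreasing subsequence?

6

Negate each value so 'decreasing' becomes 'increasing', then run patience tails on the negated sequence:
-12 → extends → [-12]
-28 → replaces -12 → [-28]
-21 → extends → [-28, -21]
-13 → extends → [-28, -21, -13]
-17 → replaces -13 → [-28, -21, -17]
-7 → extends → [-28, -21, -17, -7]
-19 → replaces -17 → [-28, -21, -19, -7]
-14 → replaces -7 → [-28, -21, -19, -14]
-6 → extends → [-28, -21, -19, -14, -6]
-1 → extends → [-28, -21, -19, -14, -6, -1]
-4 → replaces -1 → [-28, -21, -19, -14, -6, -4]
-29 → replaces -28 → [-29, -21, -19, -14, -6, -4]
Six tails, so the longest strictly decreasing subsequence of the original has length 6.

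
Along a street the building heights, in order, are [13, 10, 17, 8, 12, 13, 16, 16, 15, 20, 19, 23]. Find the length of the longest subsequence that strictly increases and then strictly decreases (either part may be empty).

inc[i] = longest strictly increasing subsequence ending at i; dec[i] = longest strictly decreasing subsequence starting at i:
i:      1  2  3  4  5  6  7  8  9 10 11 12
a[i]:  13 10 17  8 12 13 16 16 15 20 19 23
inc:    1  1  2  1  2  3  4  4  4  5  5  6
dec:    3  2  3  1  1  1  2  2  1  2  1  1
Best peak at i=10 (value 20): inc=5, dec=2, length 5+2−1 = 6.

6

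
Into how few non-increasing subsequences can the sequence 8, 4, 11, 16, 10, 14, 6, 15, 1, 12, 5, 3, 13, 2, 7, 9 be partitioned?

Place each on the leftmost legal pile:
8 → new pile 1 (tops now [8])
4 → pile 1 (tops now [4])
11 → new pile 2 (tops now [4, 11])
16 → new pile 3 (tops now [4, 11, 16])
10 → pile 2 (tops now [4, 10, 16])
14 → pile 3 (tops now [4, 10, 14])
6 → pile 2 (tops now [4, 6, 14])
15 → new pile 4 (tops now [4, 6, 14, 15])
1 → pile 1 (tops now [1, 6, 14, 15])
12 → pile 3 (tops now [1, 6, 12, 15])
5 → pile 2 (tops now [1, 5, 12, 15])
3 → pile 2 (tops now [1, 3, 12, 15])
13 → pile 4 (tops now [1, 3, 12, 13])
2 → pile 2 (tops now [1, 2, 12, 13])
7 → pile 3 (tops now [1, 2, 7, 13])
9 → pile 4 (tops now [1, 2, 7, 9])
Four piles.

4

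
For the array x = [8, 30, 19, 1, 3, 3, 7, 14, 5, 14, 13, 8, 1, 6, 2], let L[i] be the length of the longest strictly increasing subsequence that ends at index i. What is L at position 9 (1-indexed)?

dp[i] = 1 + max{dp[j] : j<i, x[j]<x[i]} (or 1 if no such j):
i:      1  2  3  4  5  6  7  8  9 10 11 12 13 14 15
x[i]:   8 30 19  1  3  3  7 14  5 14 13  8  1  6  2
dp:     1  2  2  1  2  2  3  4  3  4  4  4  1  4  2
At index 9 the value is 3.

3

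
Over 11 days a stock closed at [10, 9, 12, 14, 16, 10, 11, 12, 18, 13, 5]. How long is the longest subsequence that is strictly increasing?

5

Let dp[i] be the length of the longest such subsequence ending at index i:
i:      1  2  3  4  5  6  7  8  9 10 11
a[i]:  10  9 12 14 16 10 11 12 18 13  5
dp:     1  1  2  3  4  2  3  4  5  5  1
Maximum dp value is 5.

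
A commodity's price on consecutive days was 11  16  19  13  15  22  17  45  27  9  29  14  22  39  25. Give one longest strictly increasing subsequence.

11, 16, 19, 22, 27, 29, 39

Patience tails give the LIS length; then backtrack through the dp parents:
11 → extends → [11]
16 → extends → [11, 16]
19 → extends → [11, 16, 19]
13 → replaces 16 → [11, 13, 19]
15 → replaces 19 → [11, 13, 15]
22 → extends → [11, 13, 15, 22]
17 → replaces 22 → [11, 13, 15, 17]
45 → extends → [11, 13, 15, 17, 45]
27 → replaces 45 → [11, 13, 15, 17, 27]
9 → replaces 11 → [9, 13, 15, 17, 27]
29 → extends → [9, 13, 15, 17, 27, 29]
14 → replaces 15 → [9, 13, 14, 17, 27, 29]
22 → replaces 27 → [9, 13, 14, 17, 22, 29]
39 → extends → [9, 13, 14, 17, 22, 29, 39]
25 → replaces 29 → [9, 13, 14, 17, 22, 25, 39]
Length 7; one witness is 11, 16, 19, 22, 27, 29, 39.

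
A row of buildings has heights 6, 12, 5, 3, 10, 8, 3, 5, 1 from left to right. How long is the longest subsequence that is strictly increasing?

Let dp[i] be the length of the longest such subsequence ending at index i:
i:      1  2  3  4  5  6  7  8  9
a[i]:   6 12  5  3 10  8  3  5  1
dp:     1  2  1  1  2  2  1  2  1
Maximum dp value is 2.

2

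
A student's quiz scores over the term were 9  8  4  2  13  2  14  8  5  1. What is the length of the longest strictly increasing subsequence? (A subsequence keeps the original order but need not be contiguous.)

3

Track the smallest tail for each achievable length (strict):
9 → extends → [9]
8 → replaces 9 → [8]
4 → replaces 8 → [4]
2 → replaces 4 → [2]
13 → extends → [2, 13]
2 → already a tail → [2, 13]
14 → extends → [2, 13, 14]
8 → replaces 13 → [2, 8, 14]
5 → replaces 8 → [2, 5, 14]
1 → replaces 2 → [1, 5, 14]
Three tails, so the longest strictly increasing subsequence has length 3 (e.g. 9, 13, 14).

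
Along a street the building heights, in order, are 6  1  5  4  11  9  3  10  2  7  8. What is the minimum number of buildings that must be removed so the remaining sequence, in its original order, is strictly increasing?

Fewest deletions = n − (longest strictly increasing subsequence).
i:      1  2  3  4  5  6  7  8  9 10 11
a[i]:   6  1  5  4 11  9  3 10  2  7  8
dp:     1  1  2  2  3  3  2  4  2  3  4
max dp = 4, so deletions = 11 − 4 = 7.

7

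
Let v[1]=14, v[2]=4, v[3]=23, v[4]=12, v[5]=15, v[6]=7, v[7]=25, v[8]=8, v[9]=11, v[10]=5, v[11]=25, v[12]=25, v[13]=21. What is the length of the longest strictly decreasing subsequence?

Let dp[i] be the longest strictly decreasing subsequence ending at i:
i:      1  2  3  4  5  6  7  8  9 10 11 12 13
v[i]:  14  4 23 12 15  7 25  8 11  5 25 25 21
dp:     1  2  1  2  2  3  1  3  3  4  1  1  2
Maximum is 4.

4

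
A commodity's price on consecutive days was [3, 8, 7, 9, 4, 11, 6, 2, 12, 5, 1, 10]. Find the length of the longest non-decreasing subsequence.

5

Track the smallest tail for each achievable length (allowing ties):
3 → extends → [3]
8 → extends → [3, 8]
7 → replaces 8 → [3, 7]
9 → extends → [3, 7, 9]
4 → replaces 7 → [3, 4, 9]
11 → extends → [3, 4, 9, 11]
6 → replaces 9 → [3, 4, 6, 11]
2 → replaces 3 → [2, 4, 6, 11]
12 → extends → [2, 4, 6, 11, 12]
5 → replaces 6 → [2, 4, 5, 11, 12]
1 → replaces 2 → [1, 4, 5, 11, 12]
10 → replaces 11 → [1, 4, 5, 10, 12]
Five tails, so the longest non-decreasing subsequence has length 5 (e.g. 3, 8, 9, 11, 12).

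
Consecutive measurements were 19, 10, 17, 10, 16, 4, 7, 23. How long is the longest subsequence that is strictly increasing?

3

Let dp[i] be the length of the longest such subsequence ending at index i:
i:      1  2  3  4  5  6  7  8
a[i]:  19 10 17 10 16  4  7 23
dp:     1  1  2  1  2  1  2  3
Maximum dp value is 3.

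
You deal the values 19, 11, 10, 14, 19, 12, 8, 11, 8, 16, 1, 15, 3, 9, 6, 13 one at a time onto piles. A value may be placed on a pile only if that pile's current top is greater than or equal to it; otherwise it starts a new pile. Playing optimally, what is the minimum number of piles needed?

The minimum number of non-increasing subsequences covering a sequence equals the length of its longest strictly increasing subsequence.
LIS length is 4 (e.g. 1, 3, 9, 13), so 4 piles are needed.

4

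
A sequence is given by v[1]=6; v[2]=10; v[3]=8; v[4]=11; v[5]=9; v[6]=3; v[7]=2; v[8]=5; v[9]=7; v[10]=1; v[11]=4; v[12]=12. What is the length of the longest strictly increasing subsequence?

4

Track the smallest tail for each achievable length (strict):
6 → extends → [6]
10 → extends → [6, 10]
8 → replaces 10 → [6, 8]
11 → extends → [6, 8, 11]
9 → replaces 11 → [6, 8, 9]
3 → replaces 6 → [3, 8, 9]
2 → replaces 3 → [2, 8, 9]
5 → replaces 8 → [2, 5, 9]
7 → replaces 9 → [2, 5, 7]
1 → replaces 2 → [1, 5, 7]
4 → replaces 5 → [1, 4, 7]
12 → extends → [1, 4, 7, 12]
Four tails, so the longest strictly increasing subsequence has length 4 (e.g. 6, 10, 11, 12).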